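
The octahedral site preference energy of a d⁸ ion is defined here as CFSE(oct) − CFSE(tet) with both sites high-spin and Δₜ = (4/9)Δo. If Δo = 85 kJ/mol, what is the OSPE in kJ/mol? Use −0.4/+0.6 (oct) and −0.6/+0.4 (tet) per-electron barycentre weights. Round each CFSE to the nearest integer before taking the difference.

Octahedral (high-spin): t₂g⁶ eg², CFSE = 6(−0.4) + 2(+0.6) = -1.2Δo = -1.2 × 85 = -102 kJ/mol.
In a tetrahedral site the filling is e⁴ t₂⁴: CFSE(tet) = -0.8Δₜ = -0.8 × (4/9)(85) = -30 kJ/mol.
Subtracting, OSPE = -102 − (-30) = -72 kJ/mol.

-72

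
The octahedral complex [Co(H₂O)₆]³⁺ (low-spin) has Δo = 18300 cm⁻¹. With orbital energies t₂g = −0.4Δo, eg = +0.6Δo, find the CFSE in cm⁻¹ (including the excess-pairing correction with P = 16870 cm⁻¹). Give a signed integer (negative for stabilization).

-10180

H₂O is neutral, so the +3 overall charge sits on Co: oxidation state +3.
Co is in group 9, so Co³⁺ is d⁶ (9 − 3 = 6).
The d⁶ electrons fill as t₂g⁶ eg⁰.
CFSE(orbital) = 6×(-0.4Δo) + 0×(0.6Δo) = -2.4Δo; with Δo = 18300 cm⁻¹ that is -43920 cm⁻¹.
High-spin d⁶ would be t₂g⁴ eg² with 1 pair; low-spin has 3, so 2 excess pairs cost +2P = +33740 cm⁻¹.
Overall CFSE = -43920 + 33740 = -10180 cm⁻¹.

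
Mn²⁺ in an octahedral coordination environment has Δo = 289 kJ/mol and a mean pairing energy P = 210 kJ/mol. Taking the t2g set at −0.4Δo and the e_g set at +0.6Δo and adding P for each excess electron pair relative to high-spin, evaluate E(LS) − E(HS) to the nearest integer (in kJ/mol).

Group 7 minus oxidation state +2 gives a d⁵ configuration for Mn²⁺.
In the high-spin limit (t2g^3 e_g^2) the orbital term is 0.0Δo = 0 kJ/mol, with no excess pairing.
Low-spin: t2g^5 e_g^0, orbital CFSE = -2.0Δo = -578 kJ/mol; plus 2 excess pairs × P = +420 kJ/mol; total -158 kJ/mol.
The difference is -158 − (0) = -158 kJ/mol, so low-spin lies lower.

-158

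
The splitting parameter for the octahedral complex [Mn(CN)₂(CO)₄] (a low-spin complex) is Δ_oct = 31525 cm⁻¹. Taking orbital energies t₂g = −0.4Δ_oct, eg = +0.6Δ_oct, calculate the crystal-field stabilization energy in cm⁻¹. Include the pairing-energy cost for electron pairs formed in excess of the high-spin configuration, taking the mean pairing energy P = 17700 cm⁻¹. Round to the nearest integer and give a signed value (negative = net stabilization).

Ligand charges: 2×(-1) from CN⁻ and 4×(+0) from CO sum to -2; with overall charge +0, Mn is +2.
Group 7 minus oxidation state +2 gives a d⁵ configuration for Mn²⁺.
Electron filling gives t₂g⁵ eg⁰.
Orbital CFSE = 5(-0.4) + 0(0.6) = -2.0Δ_oct = -2.0 × 31525 = -63050 cm⁻¹.
Pairing penalty: 2 pairs vs 0 in the high-spin reference → 2 extra × P = 35400 cm⁻¹.
Net CFSE = -63050 + 35400 = -27650 cm⁻¹.

-27650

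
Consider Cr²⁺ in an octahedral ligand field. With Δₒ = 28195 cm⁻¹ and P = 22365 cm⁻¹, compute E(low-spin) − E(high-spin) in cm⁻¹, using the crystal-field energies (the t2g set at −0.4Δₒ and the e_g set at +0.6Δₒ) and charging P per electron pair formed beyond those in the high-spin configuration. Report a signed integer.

Cr is in group 6, so Cr²⁺ is d⁴ (6 − 2 = 4).
High-spin: t2g^3 e_g^1, CFSE = -0.6Δₒ = -16917 cm⁻¹.
For low-spin the configuration is t2g^4 e_g^0: orbital energy -1.6 × 28195 = -45112 cm⁻¹, and 1 additional pair relative to high-spin adds 22365 cm⁻¹, giving -22747 cm⁻¹.
E(LS) − E(HS) = -22747 − (-16917) = -5830 cm⁻¹.

-5830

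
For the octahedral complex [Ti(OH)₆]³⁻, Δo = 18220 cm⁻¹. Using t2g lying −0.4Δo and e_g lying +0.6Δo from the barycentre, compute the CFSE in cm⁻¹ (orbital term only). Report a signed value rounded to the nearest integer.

Each OH⁻ contributes -1; 6 × (-1) = -6. With overall charge -3, Ti is in the +3 oxidation state.
Ti sits in group 4; removing 3 electrons leaves Ti³⁺ with 4 − 3 = 1 d electrons.
Configuration: t2g^1 e_g^0.
Orbital CFSE = 1(-0.4) + 0(0.6) = -0.4Δo = -0.4 × 18220 = -7288 cm⁻¹.

-7288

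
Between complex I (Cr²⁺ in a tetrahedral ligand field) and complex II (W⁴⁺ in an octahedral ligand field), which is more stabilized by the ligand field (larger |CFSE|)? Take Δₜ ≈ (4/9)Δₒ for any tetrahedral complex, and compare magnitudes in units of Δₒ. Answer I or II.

I: Cr sits in group 6; removing 2 electrons leaves Cr²⁺ with 6 − 2 = 4 d electrons; With tetrahedral geometry the complex is necessarily high-spin; e² t₂², CFSE = -0.4Δₜ ≈ -0.18Δₒ.
II: W⁴⁺: group 6, so d-count = 6 − 4 = 2; For octahedral d² the high- and low-spin configurations coincide; t₂g² eg⁰, CFSE = -0.8Δₒ.
So II has the larger |CFSE|.

II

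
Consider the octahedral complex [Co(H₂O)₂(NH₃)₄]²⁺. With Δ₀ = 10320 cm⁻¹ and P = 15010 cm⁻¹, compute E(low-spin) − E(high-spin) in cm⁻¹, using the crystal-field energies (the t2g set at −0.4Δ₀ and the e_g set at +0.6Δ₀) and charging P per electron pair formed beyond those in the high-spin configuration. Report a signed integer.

Ligand charges: 2×(+0) from H₂O and 4×(+0) from NH₃ sum to +0; with overall charge +2, Co is +2.
Co sits in group 9; removing 2 electrons leaves Co²⁺ with 9 − 2 = 7 d electrons.
High-spin d⁷ fills as t2g^5 e_g^2 with CFSE 5(−0.4) + 2(+0.6) = -0.8Δ₀ = -8256 cm⁻¹.
For low-spin the configuration is t2g^6 e_g^1: orbital energy -1.8 × 10320 = -18576 cm⁻¹, and 1 additional pair relative to high-spin adds 15010 cm⁻¹, giving -3566 cm⁻¹.
Thus E(LS) − E(HS) = 4690 cm⁻¹.

4690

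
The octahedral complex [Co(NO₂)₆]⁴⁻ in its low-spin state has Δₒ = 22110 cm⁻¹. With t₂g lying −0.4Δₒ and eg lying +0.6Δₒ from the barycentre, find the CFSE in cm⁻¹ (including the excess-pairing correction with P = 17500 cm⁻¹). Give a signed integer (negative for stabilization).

-22298

Each NO₂⁻ contributes -1; 6 × (-1) = -6. With overall charge -4, Co is in the +2 oxidation state.
Co sits in group 9; removing 2 electrons leaves Co²⁺ with 9 − 2 = 7 d electrons.
The d⁷ electrons fill as t₂g⁶ eg¹.
CFSE(orbital) = 6×(-0.4Δₒ) + 1×(0.6Δₒ) = -1.8Δₒ; with Δₒ = 22110 cm⁻¹ that is -39798 cm⁻¹.
Relative to high-spin t₂g⁵ eg² (2 paired), the low-spin configuration has 1 additional pair, contributing +1 × 17500 = +17500 cm⁻¹.
Overall CFSE = -39798 + 17500 = -22298 cm⁻¹.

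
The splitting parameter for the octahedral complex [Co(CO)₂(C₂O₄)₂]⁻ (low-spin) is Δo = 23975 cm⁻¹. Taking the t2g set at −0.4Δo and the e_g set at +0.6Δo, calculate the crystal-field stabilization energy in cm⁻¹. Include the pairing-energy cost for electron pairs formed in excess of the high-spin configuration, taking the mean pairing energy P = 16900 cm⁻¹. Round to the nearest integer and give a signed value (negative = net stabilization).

-23740

Ligand charges: 2×(+0) from CO and 2×(-2) from C₂O₄²⁻ sum to -4; with overall charge -1, Co is +3.
Co sits in group 9; removing 3 electrons leaves Co³⁺ with 9 − 3 = 6 d electrons.
Electron filling gives t2g^6 e_g^0.
The orbital stabilization is -2.4Δo = -2.4 × 23975 = -57540 cm⁻¹.
Pairing penalty: 3 pairs vs 1 in the high-spin reference → 2 extra × P = 33800 cm⁻¹.
Overall CFSE = -57540 + 33800 = -23740 cm⁻¹.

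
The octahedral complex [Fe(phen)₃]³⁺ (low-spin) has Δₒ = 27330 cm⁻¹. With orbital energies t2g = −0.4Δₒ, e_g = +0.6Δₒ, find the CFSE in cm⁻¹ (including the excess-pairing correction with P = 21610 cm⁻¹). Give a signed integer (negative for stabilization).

-11440

phen is neutral, so the +3 overall charge sits on Fe: oxidation state +3.
Fe is in group 8, so Fe³⁺ is d⁵ (8 − 3 = 5).
Electron filling gives t2g^5 e_g^0.
CFSE(orbital) = 5×(-0.4Δₒ) + 0×(0.6Δₒ) = -2.0Δₒ; with Δₒ = 27330 cm⁻¹ that is -54660 cm⁻¹.
Relative to high-spin t2g^3 e_g^2 (0 paired), the low-spin configuration has 2 additional pairs, contributing +2 × 21610 = +43220 cm⁻¹.
Overall CFSE = -54660 + 43220 = -11440 cm⁻¹.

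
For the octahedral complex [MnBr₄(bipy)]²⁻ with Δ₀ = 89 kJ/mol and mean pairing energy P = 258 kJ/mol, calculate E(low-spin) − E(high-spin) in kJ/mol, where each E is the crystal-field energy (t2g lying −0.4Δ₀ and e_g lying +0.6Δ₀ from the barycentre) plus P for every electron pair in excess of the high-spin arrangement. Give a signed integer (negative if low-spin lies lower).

338

Ligand charges: 4×(-1) from Br⁻ and 1×(+0) from bipy sum to -4; with overall charge -2, Mn is +2.
Mn is in group 7, so Mn²⁺ is d⁵ (7 − 2 = 5).
High-spin: t2g^3 e_g^2, CFSE = 0.0Δ₀ = 0 kJ/mol.
For low-spin the configuration is t2g^5 e_g^0: orbital energy -2.0 × 89 = -178 kJ/mol, and 2 additional pairs relative to high-spin add 516 kJ/mol, giving 338 kJ/mol.
Thus E(LS) − E(HS) = 338 kJ/mol.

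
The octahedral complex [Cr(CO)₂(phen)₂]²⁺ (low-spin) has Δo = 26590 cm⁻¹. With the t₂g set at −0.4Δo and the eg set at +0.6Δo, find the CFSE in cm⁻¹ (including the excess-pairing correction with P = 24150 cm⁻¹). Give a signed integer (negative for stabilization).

-18394

Ligand charges: 2×(+0) from CO and 2×(+0) from phen sum to +0; with overall charge +2, Cr is +2.
Cr²⁺: group 6, so d-count = 6 − 2 = 4.
Electron filling gives t₂g⁴ eg⁰.
The orbital stabilization is -1.6Δo = -1.6 × 26590 = -42544 cm⁻¹.
Relative to high-spin t₂g³ eg¹ (0 paired), the low-spin configuration has 1 additional pair, contributing +1 × 24150 = +24150 cm⁻¹.
Net CFSE = -42544 + 24150 = -18394 cm⁻¹.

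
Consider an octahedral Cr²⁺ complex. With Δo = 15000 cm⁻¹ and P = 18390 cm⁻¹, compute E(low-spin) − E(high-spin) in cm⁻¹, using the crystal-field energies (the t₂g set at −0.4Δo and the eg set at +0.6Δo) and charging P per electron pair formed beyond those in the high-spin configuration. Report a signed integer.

Cr²⁺: group 6, so d-count = 6 − 2 = 4.
High-spin: t₂g³ eg¹, CFSE = -0.6Δo = -9000 cm⁻¹.
For low-spin the configuration is t₂g⁴ eg⁰: orbital energy -1.6 × 15000 = -24000 cm⁻¹, and 1 additional pair relative to high-spin adds 18390 cm⁻¹, giving -5610 cm⁻¹.
E(LS) − E(HS) = -5610 − (-9000) = 3390 cm⁻¹.

3390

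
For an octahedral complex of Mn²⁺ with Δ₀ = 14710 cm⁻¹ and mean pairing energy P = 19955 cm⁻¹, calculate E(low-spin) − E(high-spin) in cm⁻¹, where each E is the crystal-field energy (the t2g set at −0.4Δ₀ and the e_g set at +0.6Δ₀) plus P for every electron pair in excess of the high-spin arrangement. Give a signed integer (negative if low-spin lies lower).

10490

Mn is in group 7, so Mn²⁺ is d⁵ (7 − 2 = 5).
High-spin d⁵ fills as t2g^3 e_g^2 with CFSE 3(−0.4) + 2(+0.6) = 0.0Δ₀ = 0 cm⁻¹.
Low-spin t2g^5 e_g^0 gives -2.0Δ₀ = -29420 cm⁻¹, but forming 2 extra pairs costs 2P = 39910 cm⁻¹, so E(LS) = -29420 + 39910 = 10490 cm⁻¹.
E(LS) − E(HS) = 10490 − (0) = 10490 cm⁻¹.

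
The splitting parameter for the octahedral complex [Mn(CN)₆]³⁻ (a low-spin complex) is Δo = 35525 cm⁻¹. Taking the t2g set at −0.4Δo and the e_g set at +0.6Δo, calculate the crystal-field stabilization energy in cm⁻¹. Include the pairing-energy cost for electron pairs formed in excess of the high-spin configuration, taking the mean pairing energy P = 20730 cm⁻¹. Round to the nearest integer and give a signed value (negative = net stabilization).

Each CN⁻ contributes -1; 6 × (-1) = -6. With overall charge -3, Mn is in the +3 oxidation state.
Mn sits in group 7; removing 3 electrons leaves Mn³⁺ with 7 − 3 = 4 d electrons.
Electron filling gives t2g^4 e_g^0.
CFSE(orbital) = 4×(-0.4Δo) + 0×(0.6Δo) = -1.6Δo; with Δo = 35525 cm⁻¹ that is -56840 cm⁻¹.
Pairing penalty: 1 pair vs 0 in the high-spin reference → 1 extra × P = 20730 cm⁻¹.
Net CFSE = -56840 + 20730 = -36110 cm⁻¹.

-36110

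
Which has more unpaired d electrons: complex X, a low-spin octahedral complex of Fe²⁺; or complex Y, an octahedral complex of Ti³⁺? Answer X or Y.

X: Fe sits in group 8; removing 2 electrons leaves Fe²⁺ with 8 − 2 = 6 d electrons; t₂g⁶ eg⁰ → 0 unpaired.
Y: Ti³⁺: group 4, so d-count = 4 − 3 = 1; t2g^1 e_g^0 → 1 unpaired.
So Y has more unpaired electrons.

Y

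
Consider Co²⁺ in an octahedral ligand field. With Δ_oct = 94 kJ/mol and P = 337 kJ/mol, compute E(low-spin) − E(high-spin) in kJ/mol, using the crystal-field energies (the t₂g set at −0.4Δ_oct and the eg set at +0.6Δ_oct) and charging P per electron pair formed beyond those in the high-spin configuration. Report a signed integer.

243

Co is in group 9, so Co²⁺ is d⁷ (9 − 2 = 7).
High-spin d⁷ fills as t₂g⁵ eg² with CFSE 5(−0.4) + 2(+0.6) = -0.8Δ_oct = -75 kJ/mol.
For low-spin the configuration is t₂g⁶ eg¹: orbital energy -1.8 × 94 = -169 kJ/mol, and 1 additional pair relative to high-spin adds 337 kJ/mol, giving 168 kJ/mol.
E(LS) − E(HS) = 168 − (-75) = 243 kJ/mol.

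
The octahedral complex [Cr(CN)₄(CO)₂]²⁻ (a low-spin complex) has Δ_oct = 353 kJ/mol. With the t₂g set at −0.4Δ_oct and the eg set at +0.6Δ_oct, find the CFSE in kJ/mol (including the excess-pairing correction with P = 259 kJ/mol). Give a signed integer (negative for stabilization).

-306

Ligand charges: 4×(-1) from CN⁻ and 2×(+0) from CO sum to -4; with overall charge -2, Cr is +2.
Cr²⁺: group 6, so d-count = 6 − 2 = 4.
The d⁴ electrons fill as t₂g⁴ eg⁰.
The orbital stabilization is -1.6Δ_oct = -1.6 × 353 = -565 kJ/mol.
High-spin d⁴ would be t₂g³ eg¹ with 0 pairs; low-spin has 1, so 1 excess pair costs +1P = +259 kJ/mol.
Combining: -565 + 259 = -306 kJ/mol.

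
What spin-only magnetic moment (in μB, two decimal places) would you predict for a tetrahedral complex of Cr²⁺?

4.90 μB

Cr is in group 6, so Cr²⁺ is d⁴ (6 − 2 = 4).
Tetrahedral fields are weak (Δₜ ≈ 4/9 Δₒ), so electrons fill high-spin.
Configuration: e² t₂² → 4 unpaired electrons.
μ(spin-only) = √[4(4+2)] = √24 ≈ 4.90 μB.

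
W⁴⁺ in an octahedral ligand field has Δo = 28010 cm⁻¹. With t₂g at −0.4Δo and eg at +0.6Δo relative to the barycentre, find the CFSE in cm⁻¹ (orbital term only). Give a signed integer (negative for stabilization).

-22408

W sits in group 6; removing 4 electrons leaves W⁴⁺ with 6 − 4 = 2 d electrons.
Electron filling gives t₂g² eg⁰.
The orbital stabilization is -0.8Δo = -0.8 × 28010 = -22408 cm⁻¹.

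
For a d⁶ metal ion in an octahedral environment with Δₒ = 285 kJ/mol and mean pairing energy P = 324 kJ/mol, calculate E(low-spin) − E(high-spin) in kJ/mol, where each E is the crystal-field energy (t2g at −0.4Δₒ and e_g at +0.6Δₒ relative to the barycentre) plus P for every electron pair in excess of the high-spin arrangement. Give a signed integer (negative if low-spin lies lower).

78

High-spin d⁶ fills as t2g^4 e_g^2 with CFSE 4(−0.4) + 2(+0.6) = -0.4Δₒ = -114 kJ/mol.
Low-spin t2g^6 e_g^0 gives -2.4Δₒ = -684 kJ/mol, but forming 2 extra pairs costs 2P = 648 kJ/mol, so E(LS) = -684 + 648 = -36 kJ/mol.
The difference is -36 − (-114) = 78 kJ/mol, so high-spin lies lower.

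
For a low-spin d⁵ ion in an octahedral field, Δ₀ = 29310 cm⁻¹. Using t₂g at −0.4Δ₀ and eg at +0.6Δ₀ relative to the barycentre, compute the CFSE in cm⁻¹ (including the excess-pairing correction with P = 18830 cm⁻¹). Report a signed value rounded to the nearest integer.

-20960

Electron filling gives t₂g⁵ eg⁰.
CFSE(orbital) = 5×(-0.4Δ₀) + 0×(0.6Δ₀) = -2.0Δ₀; with Δ₀ = 29310 cm⁻¹ that is -58620 cm⁻¹.
Pairing penalty: 2 pairs vs 0 in the high-spin reference → 2 extra × P = 37660 cm⁻¹.
Overall CFSE = -58620 + 37660 = -20960 cm⁻¹.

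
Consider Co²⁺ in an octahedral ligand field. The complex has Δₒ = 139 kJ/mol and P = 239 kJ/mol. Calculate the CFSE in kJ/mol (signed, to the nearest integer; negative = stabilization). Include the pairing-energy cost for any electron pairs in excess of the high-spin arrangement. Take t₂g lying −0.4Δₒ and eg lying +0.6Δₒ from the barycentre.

Group 9 minus oxidation state +2 gives a d⁷ configuration for Co²⁺.
Δₒ < P, so pairing is avoided: the ground state is high-spin.
Filling d⁷ accordingly: t₂g⁵ eg².
Orbital CFSE = -0.8Δₒ = -0.8 × 139 = -111 kJ/mol.
High-spin has no excess pairs, so no pairing correction applies.

-111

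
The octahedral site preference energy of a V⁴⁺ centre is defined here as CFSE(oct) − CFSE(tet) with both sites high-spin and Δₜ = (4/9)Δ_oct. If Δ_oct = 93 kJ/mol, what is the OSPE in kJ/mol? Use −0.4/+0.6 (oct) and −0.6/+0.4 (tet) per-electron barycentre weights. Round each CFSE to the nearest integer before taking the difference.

-12

Group 5 minus oxidation state +4 gives a d¹ configuration for V⁴⁺.
Octahedral high-spin t₂g¹ eg⁰: CFSE = -0.4 × 93 = -37 kJ/mol.
In a tetrahedral site the filling is e¹ t₂⁰: CFSE(tet) = -0.6Δₜ = -0.6 × (4/9)(93) = -25 kJ/mol.
Subtracting, OSPE = -37 − (-25) = -12 kJ/mol.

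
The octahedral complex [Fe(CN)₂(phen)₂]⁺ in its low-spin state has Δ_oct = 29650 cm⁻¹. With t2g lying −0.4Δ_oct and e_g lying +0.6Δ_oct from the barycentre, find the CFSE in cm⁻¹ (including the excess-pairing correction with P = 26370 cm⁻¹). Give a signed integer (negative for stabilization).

Ligand charges: 2×(-1) from CN⁻ and 2×(+0) from phen sum to -2; with overall charge +1, Fe is +3.
Group 8 minus oxidation state +3 gives a d⁵ configuration for Fe³⁺.
The d⁵ electrons fill as t2g^5 e_g^0.
Orbital CFSE = 5(-0.4) + 0(0.6) = -2.0Δ_oct = -2.0 × 29650 = -59300 cm⁻¹.
High-spin d⁵ would be t2g^3 e_g^2 with 0 pairs; low-spin has 2, so 2 excess pairs cost +2P = +52740 cm⁻¹.
Combining: -59300 + 52740 = -6560 cm⁻¹.

-6560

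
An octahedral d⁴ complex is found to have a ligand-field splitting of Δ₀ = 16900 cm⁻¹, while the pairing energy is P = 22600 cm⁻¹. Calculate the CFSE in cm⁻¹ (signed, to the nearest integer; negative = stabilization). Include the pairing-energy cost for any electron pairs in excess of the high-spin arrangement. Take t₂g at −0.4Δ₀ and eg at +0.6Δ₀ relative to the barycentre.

-10140

Here Δ₀ < P (16900 < 22600), so the high-spin state is favoured.
Configuration: t₂g³ eg¹.
Orbital CFSE = -0.6Δ₀ = -0.6 × 16900 = -10140 cm⁻¹.
High-spin has no excess pairs, so no pairing correction applies.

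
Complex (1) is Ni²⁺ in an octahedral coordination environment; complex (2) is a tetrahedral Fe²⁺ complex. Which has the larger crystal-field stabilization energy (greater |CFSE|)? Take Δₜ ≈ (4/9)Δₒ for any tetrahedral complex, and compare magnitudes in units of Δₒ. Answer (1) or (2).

(1)

(1): Ni is in group 10, so Ni²⁺ is d⁸ (10 − 2 = 8); t₂g⁶ eg², CFSE = -1.2Δₒ.
(2): Fe sits in group 8; removing 2 electrons leaves Fe²⁺ with 8 − 2 = 6 d electrons; With tetrahedral geometry the complex is necessarily high-spin; e³ t₂³, CFSE = -0.6Δₜ ≈ -0.27Δₒ.
So (1) has the larger |CFSE|.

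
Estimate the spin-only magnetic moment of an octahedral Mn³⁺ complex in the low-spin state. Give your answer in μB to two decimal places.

2.83 μB

Mn³⁺: group 7, so d-count = 7 − 3 = 4.
Configuration: t2g^4 e_g^0 → 2 unpaired electrons.
μ(spin-only) = √[2(2+2)] = √8 ≈ 2.83 μB.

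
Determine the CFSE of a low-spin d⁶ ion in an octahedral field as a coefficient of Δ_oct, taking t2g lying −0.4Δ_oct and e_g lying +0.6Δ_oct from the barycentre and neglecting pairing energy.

Configuration: t2g^6 e_g^0.
CFSE = 6(-0.4Δ_oct) + 0(0.6Δ_oct) = -2.4Δ_oct + 0.0Δ_oct = -2.4Δ_oct.

-2.4 Δ_oct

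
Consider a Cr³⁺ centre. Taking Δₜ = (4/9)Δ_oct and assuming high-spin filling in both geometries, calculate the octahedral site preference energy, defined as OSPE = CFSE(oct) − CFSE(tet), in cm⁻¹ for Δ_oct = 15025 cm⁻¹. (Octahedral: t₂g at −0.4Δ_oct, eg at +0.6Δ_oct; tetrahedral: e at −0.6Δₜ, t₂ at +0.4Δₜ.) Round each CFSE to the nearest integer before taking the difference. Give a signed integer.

-12688

Group 6 minus oxidation state +3 gives a d³ configuration for Cr³⁺.
In an octahedral site d³ (HS) is t2g^3 e_g^0, giving CFSE(oct) = -1.2Δ_oct = -18030 cm⁻¹.
In a tetrahedral site the filling is e^2 t2^1: CFSE(tet) = -0.8Δₜ = -0.8 × (4/9)(15025) = -5342 cm⁻¹.
Subtracting, OSPE = -18030 − (-5342) = -12688 cm⁻¹.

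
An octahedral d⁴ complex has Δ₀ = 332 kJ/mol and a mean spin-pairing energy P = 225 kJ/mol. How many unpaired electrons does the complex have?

Δ₀ > P, so pairing is preferred: the ground state is low-spin.
Filling d⁴ accordingly: t₂g⁴ eg⁰.
Unpaired electrons: 2.

2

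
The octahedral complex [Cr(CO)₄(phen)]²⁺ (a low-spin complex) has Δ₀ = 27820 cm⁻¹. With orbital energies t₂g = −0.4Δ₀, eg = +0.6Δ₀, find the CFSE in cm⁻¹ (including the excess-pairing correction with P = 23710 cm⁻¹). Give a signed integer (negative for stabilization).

-20802

Ligand charges: 4×(+0) from CO and 1×(+0) from phen sum to +0; with overall charge +2, Cr is +2.
Cr²⁺: group 6, so d-count = 6 − 2 = 4.
Electron filling gives t₂g⁴ eg⁰.
CFSE(orbital) = 4×(-0.4Δ₀) + 0×(0.6Δ₀) = -1.6Δ₀; with Δ₀ = 27820 cm⁻¹ that is -44512 cm⁻¹.
Pairing penalty: 1 pair vs 0 in the high-spin reference → 1 extra × P = 23710 cm⁻¹.
Net CFSE = -44512 + 23710 = -20802 cm⁻¹.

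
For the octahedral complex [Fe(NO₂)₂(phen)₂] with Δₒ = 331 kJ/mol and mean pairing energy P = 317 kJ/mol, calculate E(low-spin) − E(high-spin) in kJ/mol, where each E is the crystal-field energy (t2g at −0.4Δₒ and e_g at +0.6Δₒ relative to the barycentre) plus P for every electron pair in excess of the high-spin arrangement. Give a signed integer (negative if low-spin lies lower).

-28

Ligand charges: 2×(-1) from NO₂⁻ and 2×(+0) from phen sum to -2; with overall charge +0, Fe is +2.
Group 8 minus oxidation state +2 gives a d⁶ configuration for Fe²⁺.
In the high-spin limit (t2g^4 e_g^2) the orbital term is -0.4Δₒ = -132 kJ/mol, with no excess pairing.
Low-spin: t2g^6 e_g^0, orbital CFSE = -2.4Δₒ = -794 kJ/mol; plus 2 excess pairs × P = +634 kJ/mol; total -160 kJ/mol.
E(LS) − E(HS) = -160 − (-132) = -28 kJ/mol.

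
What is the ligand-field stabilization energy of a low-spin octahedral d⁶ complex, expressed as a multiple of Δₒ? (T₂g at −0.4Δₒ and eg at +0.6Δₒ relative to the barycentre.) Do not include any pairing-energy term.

-2.4 Δₒ

Configuration: t₂g⁶ eg⁰.
CFSE = 6(-0.4Δₒ) + 0(0.6Δₒ) = -2.4Δₒ + 0.0Δₒ = -2.4Δₒ.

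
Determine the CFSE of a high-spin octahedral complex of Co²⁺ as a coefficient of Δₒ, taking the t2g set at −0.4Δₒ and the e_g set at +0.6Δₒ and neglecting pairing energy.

Co is in group 9, so Co²⁺ is d⁷ (9 − 2 = 7).
Configuration: t2g^5 e_g^2.
CFSE = 5(-0.4Δₒ) + 2(0.6Δₒ) = -2.0Δₒ + 1.2Δₒ = -0.8Δₒ.

-0.8 Δₒ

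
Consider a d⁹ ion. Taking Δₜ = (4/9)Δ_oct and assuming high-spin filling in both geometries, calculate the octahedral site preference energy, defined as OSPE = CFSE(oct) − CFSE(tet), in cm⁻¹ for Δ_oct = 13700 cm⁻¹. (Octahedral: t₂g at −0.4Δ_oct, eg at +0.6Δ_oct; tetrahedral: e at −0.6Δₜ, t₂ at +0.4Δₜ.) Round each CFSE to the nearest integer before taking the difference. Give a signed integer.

-5784

In an octahedral site d⁹ (HS) is t₂g⁶ eg³, giving CFSE(oct) = -0.6Δ_oct = -8220 cm⁻¹.
Tetrahedral: e⁴ t₂⁵, CFSE = 4(−0.6) + 5(+0.4) = -0.4Δₜ = -0.4 × (4/9) × 13700 = -2436 cm⁻¹.
Subtracting, OSPE = -8220 − (-2436) = -5784 cm⁻¹.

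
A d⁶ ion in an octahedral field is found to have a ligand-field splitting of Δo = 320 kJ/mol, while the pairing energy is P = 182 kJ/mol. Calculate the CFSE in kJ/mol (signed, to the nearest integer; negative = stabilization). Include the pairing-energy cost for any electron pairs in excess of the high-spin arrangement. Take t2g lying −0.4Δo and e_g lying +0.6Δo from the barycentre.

-404

Δo > P, so pairing is preferred: the ground state is low-spin.
Filling d⁶ accordingly: t2g^6 e_g^0.
Orbital CFSE = -2.4Δo = -2.4 × 320 = -768 kJ/mol.
Excess pairs vs high-spin: 3 − 1 = 2; pairing cost = +364 kJ/mol.
Net CFSE = -768 + 364 = -404 kJ/mol.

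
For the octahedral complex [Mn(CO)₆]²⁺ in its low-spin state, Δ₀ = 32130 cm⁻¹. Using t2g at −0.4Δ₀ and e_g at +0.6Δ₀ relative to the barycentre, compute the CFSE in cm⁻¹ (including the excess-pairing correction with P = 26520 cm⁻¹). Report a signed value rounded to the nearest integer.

CO is neutral, so the +2 overall charge sits on Mn: oxidation state +2.
Mn is in group 7, so Mn²⁺ is d⁵ (7 − 2 = 5).
Configuration: t2g^5 e_g^0.
CFSE(orbital) = 5×(-0.4Δ₀) + 0×(0.6Δ₀) = -2.0Δ₀; with Δ₀ = 32130 cm⁻¹ that is -64260 cm⁻¹.
Relative to high-spin t2g^3 e_g^2 (0 paired), the low-spin configuration has 2 additional pairs, contributing +2 × 26520 = +53040 cm⁻¹.
Combining: -64260 + 53040 = -11220 cm⁻¹.

-11220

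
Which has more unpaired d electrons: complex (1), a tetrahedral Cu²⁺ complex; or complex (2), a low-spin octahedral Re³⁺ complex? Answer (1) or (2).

(1): Cu²⁺: group 11, so d-count = 11 − 2 = 9; Tetrahedral fields are weak (Δₜ ≈ 4/9 Δₒ), so electrons fill high-spin; e⁴ t₂⁵ → 1 unpaired.
(2): Re is in group 7, so Re³⁺ is d⁴ (7 − 3 = 4); t₂g⁴ eg⁰ → 2 unpaired.
So (2) has more unpaired electrons.

(2)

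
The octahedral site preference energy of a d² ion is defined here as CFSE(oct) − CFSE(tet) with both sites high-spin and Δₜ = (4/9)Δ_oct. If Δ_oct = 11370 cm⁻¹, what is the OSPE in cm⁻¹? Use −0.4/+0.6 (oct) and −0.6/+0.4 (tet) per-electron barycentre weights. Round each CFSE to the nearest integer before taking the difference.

Octahedral (high-spin): t2g^2 e_g^0, CFSE = 2(−0.4) + 0(+0.6) = -0.8Δ_oct = -0.8 × 11370 = -9096 cm⁻¹.
Tetrahedral e^2 t2^0 gives -1.2Δₜ = -1.2 × (4/9) × 11370 = -6064 cm⁻¹.
Subtracting, OSPE = -9096 − (-6064) = -3032 cm⁻¹.

-3032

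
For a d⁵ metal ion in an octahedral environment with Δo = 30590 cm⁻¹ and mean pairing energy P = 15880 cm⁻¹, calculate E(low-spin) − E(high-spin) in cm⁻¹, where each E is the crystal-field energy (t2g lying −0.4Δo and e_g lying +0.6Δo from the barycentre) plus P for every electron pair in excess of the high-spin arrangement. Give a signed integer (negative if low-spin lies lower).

High-spin d⁵ fills as t2g^3 e_g^2 with CFSE 3(−0.4) + 2(+0.6) = 0.0Δo = 0 cm⁻¹.
Low-spin t2g^5 e_g^0 gives -2.0Δo = -61180 cm⁻¹, but forming 2 extra pairs costs 2P = 31760 cm⁻¹, so E(LS) = -61180 + 31760 = -29420 cm⁻¹.
Thus E(LS) − E(HS) = -29420 cm⁻¹.

-29420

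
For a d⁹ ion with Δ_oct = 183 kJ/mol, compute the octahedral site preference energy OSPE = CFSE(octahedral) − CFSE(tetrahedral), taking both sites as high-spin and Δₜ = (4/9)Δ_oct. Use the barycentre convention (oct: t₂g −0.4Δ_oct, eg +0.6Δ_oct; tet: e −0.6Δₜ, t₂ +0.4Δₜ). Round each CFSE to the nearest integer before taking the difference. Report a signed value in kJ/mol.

Octahedral high-spin t₂g⁶ eg³: CFSE = -0.6 × 183 = -110 kJ/mol.
Tetrahedral: e⁴ t₂⁵, CFSE = 4(−0.6) + 5(+0.4) = -0.4Δₜ = -0.4 × (4/9) × 183 = -33 kJ/mol.
OSPE = -110 − (-33) = -77 kJ/mol.

-77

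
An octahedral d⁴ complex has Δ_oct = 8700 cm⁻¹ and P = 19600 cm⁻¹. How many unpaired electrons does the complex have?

Here Δ_oct < P (8700 < 19600), so the high-spin state is favoured.
Configuration: t₂g³ eg¹.
Unpaired electrons: 4.

4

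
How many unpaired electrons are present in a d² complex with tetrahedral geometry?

With tetrahedral geometry the complex is necessarily high-spin.
Configuration: e² t₂⁰, giving 2 unpaired electrons.

2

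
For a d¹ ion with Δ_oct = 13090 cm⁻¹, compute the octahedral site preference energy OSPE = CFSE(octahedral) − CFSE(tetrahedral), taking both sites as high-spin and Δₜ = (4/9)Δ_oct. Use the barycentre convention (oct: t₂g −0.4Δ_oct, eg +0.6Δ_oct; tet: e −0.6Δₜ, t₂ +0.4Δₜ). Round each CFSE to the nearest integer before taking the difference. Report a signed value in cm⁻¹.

Octahedral (high-spin): t₂g¹ eg⁰, CFSE = 1(−0.4) + 0(+0.6) = -0.4Δ_oct = -0.4 × 13090 = -5236 cm⁻¹.
In a tetrahedral site the filling is e¹ t₂⁰: CFSE(tet) = -0.6Δₜ = -0.6 × (4/9)(13090) = -3491 cm⁻¹.
Subtracting, OSPE = -5236 − (-3491) = -1745 cm⁻¹.

-1745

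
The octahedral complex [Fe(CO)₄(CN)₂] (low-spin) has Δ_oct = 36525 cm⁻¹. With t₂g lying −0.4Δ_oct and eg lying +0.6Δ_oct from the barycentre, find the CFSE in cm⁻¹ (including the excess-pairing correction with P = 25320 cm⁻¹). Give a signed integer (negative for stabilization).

Ligand charges: 4×(+0) from CO and 2×(-1) from CN⁻ sum to -2; with overall charge +0, Fe is +2.
Fe²⁺: group 8, so d-count = 8 − 2 = 6.
Electron filling gives t₂g⁶ eg⁰.
Orbital CFSE = 6(-0.4) + 0(0.6) = -2.4Δ_oct = -2.4 × 36525 = -87660 cm⁻¹.
Pairing penalty: 3 pairs vs 1 in the high-spin reference → 2 extra × P = 50640 cm⁻¹.
Overall CFSE = -87660 + 50640 = -37020 cm⁻¹.

-37020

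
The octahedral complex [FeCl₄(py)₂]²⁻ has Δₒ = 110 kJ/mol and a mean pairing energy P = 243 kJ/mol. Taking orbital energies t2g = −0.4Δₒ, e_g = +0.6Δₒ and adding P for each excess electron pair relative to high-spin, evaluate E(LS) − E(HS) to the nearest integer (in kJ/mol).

Ligand charges: 4×(-1) from Cl⁻ and 2×(+0) from py sum to -4; with overall charge -2, Fe is +2.
Fe sits in group 8; removing 2 electrons leaves Fe²⁺ with 8 − 2 = 6 d electrons.
High-spin: t2g^4 e_g^2, CFSE = -0.4Δₒ = -44 kJ/mol.
Low-spin t2g^6 e_g^0 gives -2.4Δₒ = -264 kJ/mol, but forming 2 extra pairs costs 2P = 486 kJ/mol, so E(LS) = -264 + 486 = 222 kJ/mol.
E(LS) − E(HS) = 222 − (-44) = 266 kJ/mol.

266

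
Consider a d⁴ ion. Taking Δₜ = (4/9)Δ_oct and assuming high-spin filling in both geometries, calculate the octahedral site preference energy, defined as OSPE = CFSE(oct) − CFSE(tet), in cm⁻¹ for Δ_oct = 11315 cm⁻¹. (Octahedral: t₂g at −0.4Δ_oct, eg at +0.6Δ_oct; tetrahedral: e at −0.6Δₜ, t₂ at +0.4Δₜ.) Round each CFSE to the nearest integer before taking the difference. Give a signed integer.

-4777

Octahedral (high-spin): t2g^3 e_g^1, CFSE = 3(−0.4) + 1(+0.6) = -0.6Δ_oct = -0.6 × 11315 = -6789 cm⁻¹.
Tetrahedral: e^2 t2^2, CFSE = 2(−0.6) + 2(+0.4) = -0.4Δₜ = -0.4 × (4/9) × 11315 = -2012 cm⁻¹.
OSPE = CFSE(oct) − CFSE(tet) = -6789 − (-2012) = -4777 cm⁻¹.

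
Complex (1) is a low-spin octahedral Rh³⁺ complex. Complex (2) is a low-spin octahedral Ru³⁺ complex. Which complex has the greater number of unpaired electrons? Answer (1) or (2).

(1): Rh is in group 9, so Rh³⁺ is d⁶ (9 − 3 = 6); t2g^6 e_g^0 → 0 unpaired.
(2): Ru sits in group 8; removing 3 electrons leaves Ru³⁺ with 8 − 3 = 5 d electrons; t2g^5 e_g^0 → 1 unpaired.
So (2) has more unpaired electrons.

(2)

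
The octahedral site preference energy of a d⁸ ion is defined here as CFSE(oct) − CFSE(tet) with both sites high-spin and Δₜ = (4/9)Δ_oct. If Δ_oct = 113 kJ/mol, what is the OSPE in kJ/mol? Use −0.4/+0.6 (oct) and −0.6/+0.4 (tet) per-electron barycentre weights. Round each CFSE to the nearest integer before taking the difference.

Octahedral (high-spin): t₂g⁶ eg², CFSE = 6(−0.4) + 2(+0.6) = -1.2Δ_oct = -1.2 × 113 = -136 kJ/mol.
Tetrahedral e⁴ t₂⁴ gives -0.8Δₜ = -0.8 × (4/9) × 113 = -40 kJ/mol.
OSPE = -136 − (-40) = -96 kJ/mol.

-96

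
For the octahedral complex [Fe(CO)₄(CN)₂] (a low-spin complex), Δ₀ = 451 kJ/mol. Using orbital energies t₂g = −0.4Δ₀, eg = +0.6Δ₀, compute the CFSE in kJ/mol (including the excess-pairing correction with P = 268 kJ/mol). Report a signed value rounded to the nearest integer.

-546

Ligand charges: 4×(+0) from CO and 2×(-1) from CN⁻ sum to -2; with overall charge +0, Fe is +2.
Fe²⁺: group 8, so d-count = 8 − 2 = 6.
Configuration: t₂g⁶ eg⁰.
The orbital stabilization is -2.4Δ₀ = -2.4 × 451 = -1082 kJ/mol.
Pairing penalty: 3 pairs vs 1 in the high-spin reference → 2 extra × P = 536 kJ/mol.
Overall CFSE = -1082 + 536 = -546 kJ/mol.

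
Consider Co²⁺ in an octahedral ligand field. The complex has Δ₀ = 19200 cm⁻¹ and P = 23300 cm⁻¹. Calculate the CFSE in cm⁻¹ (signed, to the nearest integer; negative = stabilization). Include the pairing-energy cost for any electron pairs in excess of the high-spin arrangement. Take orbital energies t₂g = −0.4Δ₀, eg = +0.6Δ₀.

Co is in group 9, so Co²⁺ is d⁷ (9 − 2 = 7).
Since Δ₀ = 19200 cm⁻¹ < P = 23300 cm⁻¹, the complex adopts the high-spin configuration.
That gives t₂g⁵ eg².
Orbital CFSE = -0.8Δ₀ = -0.8 × 19200 = -15360 cm⁻¹.
High-spin has no excess pairs, so no pairing correction applies.

-15360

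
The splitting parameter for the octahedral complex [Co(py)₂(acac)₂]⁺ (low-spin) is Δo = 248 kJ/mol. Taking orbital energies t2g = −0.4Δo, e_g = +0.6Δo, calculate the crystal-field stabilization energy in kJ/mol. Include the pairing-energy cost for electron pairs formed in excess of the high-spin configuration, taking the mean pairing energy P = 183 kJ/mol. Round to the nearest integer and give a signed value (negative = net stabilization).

-229

Ligand charges: 2×(+0) from py and 2×(-1) from acac⁻ sum to -2; with overall charge +1, Co is +3.
Co sits in group 9; removing 3 electrons leaves Co³⁺ with 9 − 3 = 6 d electrons.
Electron filling gives t2g^6 e_g^0.
Orbital CFSE = 6(-0.4) + 0(0.6) = -2.4Δo = -2.4 × 248 = -595 kJ/mol.
Pairing penalty: 3 pairs vs 1 in the high-spin reference → 2 extra × P = 366 kJ/mol.
Combining: -595 + 366 = -229 kJ/mol.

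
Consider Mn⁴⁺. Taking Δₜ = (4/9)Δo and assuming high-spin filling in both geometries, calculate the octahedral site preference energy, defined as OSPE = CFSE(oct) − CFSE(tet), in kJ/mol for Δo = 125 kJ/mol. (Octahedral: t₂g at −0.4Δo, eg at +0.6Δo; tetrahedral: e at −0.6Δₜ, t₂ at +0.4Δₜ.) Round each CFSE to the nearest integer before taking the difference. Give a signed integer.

Mn sits in group 7; removing 4 electrons leaves Mn⁴⁺ with 7 − 4 = 3 d electrons.
Octahedral high-spin t2g^3 e_g^0: CFSE = -1.2 × 125 = -150 kJ/mol.
Tetrahedral e^2 t2^1 gives -0.8Δₜ = -0.8 × (4/9) × 125 = -44 kJ/mol.
OSPE = CFSE(oct) − CFSE(tet) = -150 − (-44) = -106 kJ/mol.

-106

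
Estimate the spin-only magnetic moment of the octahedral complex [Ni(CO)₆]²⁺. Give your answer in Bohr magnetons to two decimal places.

2.83 Bohr magnetons

CO is neutral, so the +2 overall charge sits on Ni: oxidation state +2.
Ni sits in group 10; removing 2 electrons leaves Ni²⁺ with 10 − 2 = 8 d electrons.
Configuration: t₂g⁶ eg² → 2 unpaired electrons.
μ(spin-only) = √[2(2+2)] = √8 ≈ 2.83 Bohr magnetons.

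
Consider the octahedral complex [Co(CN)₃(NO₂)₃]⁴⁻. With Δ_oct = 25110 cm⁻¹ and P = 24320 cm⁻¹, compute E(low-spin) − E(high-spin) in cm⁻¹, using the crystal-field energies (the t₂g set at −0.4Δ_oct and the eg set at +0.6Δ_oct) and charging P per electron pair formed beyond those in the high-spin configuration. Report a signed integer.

-790

Ligand charges: 3×(-1) from CN⁻ and 3×(-1) from NO₂⁻ sum to -6; with overall charge -4, Co is +2.
Co²⁺: group 9, so d-count = 9 − 2 = 7.
In the high-spin limit (t₂g⁵ eg²) the orbital term is -0.8Δ_oct = -20088 cm⁻¹, with no excess pairing.
Low-spin t₂g⁶ eg¹ gives -1.8Δ_oct = -45198 cm⁻¹, but forming 1 extra pair costs 1P = 24320 cm⁻¹, so E(LS) = -45198 + 24320 = -20878 cm⁻¹.
The difference is -20878 − (-20088) = -790 cm⁻¹, so low-spin lies lower.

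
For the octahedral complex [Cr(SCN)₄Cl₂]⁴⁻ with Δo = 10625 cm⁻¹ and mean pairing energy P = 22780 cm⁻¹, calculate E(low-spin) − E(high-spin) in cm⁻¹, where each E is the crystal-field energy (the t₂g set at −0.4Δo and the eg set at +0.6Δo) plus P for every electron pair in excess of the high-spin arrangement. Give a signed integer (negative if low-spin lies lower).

12155

Ligand charges: 4×(-1) from SCN⁻ and 2×(-1) from Cl⁻ sum to -6; with overall charge -4, Cr is +2.
Cr sits in group 6; removing 2 electrons leaves Cr²⁺ with 6 − 2 = 4 d electrons.
High-spin: t₂g³ eg¹, CFSE = -0.6Δo = -6375 cm⁻¹.
Low-spin: t₂g⁴ eg⁰, orbital CFSE = -1.6Δo = -17000 cm⁻¹; plus 1 excess pair × P = +22780 cm⁻¹; total 5780 cm⁻¹.
E(LS) − E(HS) = 5780 − (-6375) = 12155 cm⁻¹.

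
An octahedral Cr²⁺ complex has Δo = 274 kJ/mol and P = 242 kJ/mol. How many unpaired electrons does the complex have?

2

Cr²⁺: group 6, so d-count = 6 − 2 = 4.
Δo > P, so pairing is preferred: the ground state is low-spin.
Filling d⁴ accordingly: t₂g⁴ eg⁰.
Unpaired electrons: 2.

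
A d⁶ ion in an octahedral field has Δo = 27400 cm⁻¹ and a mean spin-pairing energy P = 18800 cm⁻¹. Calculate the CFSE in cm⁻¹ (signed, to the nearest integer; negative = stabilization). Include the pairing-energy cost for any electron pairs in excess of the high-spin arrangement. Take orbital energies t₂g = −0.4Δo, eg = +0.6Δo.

Here Δo > P (27400 > 18800), so the low-spin state is favoured.
Configuration: t₂g⁶ eg⁰.
Orbital CFSE = -2.4Δo = -2.4 × 27400 = -65760 cm⁻¹.
Excess pairs vs high-spin: 3 − 1 = 2; pairing cost = +37600 cm⁻¹.
Net CFSE = -65760 + 37600 = -28160 cm⁻¹.

-28160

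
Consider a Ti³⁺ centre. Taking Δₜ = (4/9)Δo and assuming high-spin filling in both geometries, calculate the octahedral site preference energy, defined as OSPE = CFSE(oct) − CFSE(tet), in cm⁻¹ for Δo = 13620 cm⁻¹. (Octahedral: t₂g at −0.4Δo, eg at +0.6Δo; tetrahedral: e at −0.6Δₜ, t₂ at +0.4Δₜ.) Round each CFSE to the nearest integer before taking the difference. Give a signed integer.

-1816

Ti sits in group 4; removing 3 electrons leaves Ti³⁺ with 4 − 3 = 1 d electrons.
Octahedral (high-spin): t₂g¹ eg⁰, CFSE = 1(−0.4) + 0(+0.6) = -0.4Δo = -0.4 × 13620 = -5448 cm⁻¹.
In a tetrahedral site the filling is e¹ t₂⁰: CFSE(tet) = -0.6Δₜ = -0.6 × (4/9)(13620) = -3632 cm⁻¹.
Subtracting, OSPE = -5448 − (-3632) = -1816 cm⁻¹.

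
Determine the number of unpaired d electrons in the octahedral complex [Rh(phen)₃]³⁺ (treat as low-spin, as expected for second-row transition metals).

0

phen is neutral, so the +3 overall charge sits on Rh: oxidation state +3.
Rh³⁺: group 9, so d-count = 9 − 3 = 6.
Configuration: t₂g⁶ eg⁰, giving 0 unpaired electrons.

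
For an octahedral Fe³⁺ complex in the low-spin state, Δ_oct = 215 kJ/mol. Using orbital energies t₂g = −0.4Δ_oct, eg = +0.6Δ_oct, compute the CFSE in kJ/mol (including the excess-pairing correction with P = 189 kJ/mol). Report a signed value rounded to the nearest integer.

-52

Fe³⁺: group 8, so d-count = 8 − 3 = 5.
The d⁵ electrons fill as t₂g⁵ eg⁰.
Orbital CFSE = 5(-0.4) + 0(0.6) = -2.0Δ_oct = -2.0 × 215 = -430 kJ/mol.
Pairing penalty: 2 pairs vs 0 in the high-spin reference → 2 extra × P = 378 kJ/mol.
Overall CFSE = -430 + 378 = -52 kJ/mol.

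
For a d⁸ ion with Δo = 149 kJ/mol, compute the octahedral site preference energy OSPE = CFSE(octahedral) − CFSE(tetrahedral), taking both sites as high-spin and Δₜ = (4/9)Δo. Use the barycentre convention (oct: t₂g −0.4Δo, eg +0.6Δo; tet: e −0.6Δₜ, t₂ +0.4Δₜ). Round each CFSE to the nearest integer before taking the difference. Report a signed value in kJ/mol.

In an octahedral site d⁸ (HS) is t₂g⁶ eg², giving CFSE(oct) = -1.2Δo = -179 kJ/mol.
Tetrahedral: e⁴ t₂⁴, CFSE = 4(−0.6) + 4(+0.4) = -0.8Δₜ = -0.8 × (4/9) × 149 = -53 kJ/mol.
OSPE = CFSE(oct) − CFSE(tet) = -179 − (-53) = -126 kJ/mol.

-126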